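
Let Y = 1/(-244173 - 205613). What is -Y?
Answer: 1/449786 ≈ 2.2233e-6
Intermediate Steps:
Y = -1/449786 (Y = 1/(-449786) = -1/449786 ≈ -2.2233e-6)
-Y = -1*(-1/449786) = 1/449786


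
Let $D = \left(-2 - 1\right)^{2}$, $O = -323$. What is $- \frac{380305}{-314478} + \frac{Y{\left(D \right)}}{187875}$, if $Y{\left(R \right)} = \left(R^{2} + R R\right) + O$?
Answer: $\frac{7933241213}{6564728250} \approx 1.2085$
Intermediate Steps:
$D = 9$ ($D = \left(-3\right)^{2} = 9$)
$Y{\left(R \right)} = -323 + 2 R^{2}$ ($Y{\left(R \right)} = \left(R^{2} + R R\right) - 323 = \left(R^{2} + R^{2}\right) - 323 = 2 R^{2} - 323 = -323 + 2 R^{2}$)
$- \frac{380305}{-314478} + \frac{Y{\left(D \right)}}{187875} = - \frac{380305}{-314478} + \frac{-323 + 2 \cdot 9^{2}}{187875} = \left(-380305\right) \left(- \frac{1}{314478}\right) + \left(-323 + 2 \cdot 81\right) \frac{1}{187875} = \frac{380305}{314478} + \left(-323 + 162\right) \frac{1}{187875} = \frac{380305}{314478} - \frac{161}{187875} = \frac{7933241213}{6564728250}$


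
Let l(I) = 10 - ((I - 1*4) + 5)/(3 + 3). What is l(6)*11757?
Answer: 207707/2 ≈ 1.0385e+5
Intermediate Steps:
l(I) = 59/6 - I/6 (l(I) = 10 - ((I - 4) + 5)/6 = 10 - ((-4 + I) + 5)/6 = 10 - (1 + I)/6 = 10 - (⅙ + I/6) = 10 + (-⅙ - I/6) = 59/6 - I/6)
l(6)*11757 = (59/6 - ⅙*6)*11757 = (59/6 - 1)*11757 = (53/6)*11757 = 207707/2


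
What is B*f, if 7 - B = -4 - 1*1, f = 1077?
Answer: 12924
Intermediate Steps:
B = 12 (B = 7 - (-4 - 1*1) = 7 - (-4 - 1) = 7 - 1*(-5) = 7 + 5 = 12)
B*f = 12*1077 = 12924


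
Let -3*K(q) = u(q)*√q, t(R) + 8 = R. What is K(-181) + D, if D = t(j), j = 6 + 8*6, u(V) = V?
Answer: 46 + 181*I*√181/3 ≈ 46.0 + 811.7*I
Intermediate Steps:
j = 54 (j = 6 + 48 = 54)
t(R) = -8 + R
D = 46 (D = -8 + 54 = 46)
K(q) = -q^(3/2)/3 (K(q) = -q*√q/3 = -q^(3/2)/3)
K(-181) + D = -(-181)*I*√181/3 + 46 = 181*I*√181/3 + 46 = 46 + 181*I*√181/3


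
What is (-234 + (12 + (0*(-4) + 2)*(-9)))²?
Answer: 57600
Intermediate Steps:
(-234 + (12 + (0*(-4) + 2)*(-9)))² = (-234 + (12 + (0 + 2)*(-9)))² = (-234 + (12 + 2*(-9)))² = (-234 + (12 - 18))² = (-234 - 6)² = (-240)² = 57600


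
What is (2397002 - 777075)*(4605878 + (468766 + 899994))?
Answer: 9678477411426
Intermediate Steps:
(2397002 - 777075)*(4605878 + (468766 + 899994)) = 1619927*(4605878 + 1368760) = 1619927*5974638 = 9678477411426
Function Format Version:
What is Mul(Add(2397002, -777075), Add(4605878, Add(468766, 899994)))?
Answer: 9678477411426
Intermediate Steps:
Mul(Add(2397002, -777075), Add(4605878, Add(468766, 899994))) = Mul(1619927, Add(4605878, 1368760)) = Mul(1619927, 5974638) = 9678477411426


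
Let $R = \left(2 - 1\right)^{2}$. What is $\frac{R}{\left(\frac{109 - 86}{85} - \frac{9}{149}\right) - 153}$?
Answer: $- \frac{12665}{1935083} \approx -0.0065449$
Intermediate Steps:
$R = 1$ ($R = 1^{2} = 1$)
$\frac{R}{\left(\frac{109 - 86}{85} - \frac{9}{149}\right) - 153} = \frac{1}{\left(\frac{109 - 86}{85} - \frac{9}{149}\right) - 153} \cdot 1 = \frac{1}{\left(\left(109 - 86\right) \frac{1}{85} - \frac{9}{149}\right) - 153} \cdot 1 = \frac{1}{\left(23 \cdot \frac{1}{85} - \frac{9}{149}\right) - 153} \cdot 1 = \frac{1}{\left(\frac{23}{85} - \frac{9}{149}\right) - 153} \cdot 1 = \frac{1}{\frac{2662}{12665} - 153} \cdot 1 = \frac{1}{- \frac{1935083}{12665}} \cdot 1 = \left(- \frac{12665}{1935083}\right) 1 = - \frac{12665}{1935083}$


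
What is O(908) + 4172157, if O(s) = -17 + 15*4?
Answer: 4172200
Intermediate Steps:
O(s) = 43 (O(s) = -17 + 60 = 43)
O(908) + 4172157 = 43 + 4172157 = 4172200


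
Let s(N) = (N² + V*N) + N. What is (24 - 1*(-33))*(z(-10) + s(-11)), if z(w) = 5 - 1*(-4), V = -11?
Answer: 13680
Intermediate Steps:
z(w) = 9 (z(w) = 5 + 4 = 9)
s(N) = N² - 10*N (s(N) = (N² - 11*N) + N = N² - 10*N)
(24 - 1*(-33))*(z(-10) + s(-11)) = (24 - 1*(-33))*(9 - 11*(-10 - 11)) = (24 + 33)*(9 - 11*(-21)) = 57*(9 + 231) = 57*240 = 13680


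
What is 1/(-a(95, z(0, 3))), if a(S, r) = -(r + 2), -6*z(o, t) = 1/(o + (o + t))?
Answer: 18/35 ≈ 0.51429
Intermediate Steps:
z(o, t) = -1/(6*(t + 2*o)) (z(o, t) = -1/(6*(o + (o + t))) = -1/(6*(t + 2*o)))
a(S, r) = -2 - r (a(S, r) = -(2 + r) = -2 - r)
1/(-a(95, z(0, 3))) = 1/(-(-2 - (-1)/(6*3 + 12*0))) = 1/(-(-2 - (-1)/(18 + 0))) = 1/(-(-2 - (-1)/18)) = 1/(-(-2 - 1*(-1/18))) = 1/(-(-2 + 1/18)) = 1/(-1*(-35/18)) = 1/(35/18) = 18/35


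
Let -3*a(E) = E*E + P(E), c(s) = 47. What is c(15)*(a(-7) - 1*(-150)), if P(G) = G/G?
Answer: 18800/3 ≈ 6266.7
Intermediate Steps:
P(G) = 1
a(E) = -1/3 - E**2/3 (a(E) = -(E*E + 1)/3 = -(E**2 + 1)/3 = -(1 + E**2)/3 = -1/3 - E**2/3)
c(15)*(a(-7) - 1*(-150)) = 47*((-1/3 - 1/3*(-7)**2) - 1*(-150)) = 47*((-1/3 - 1/3*49) + 150) = 47*((-1/3 - 49/3) + 150) = 47*(-50/3 + 150) = 47*(400/3) = 18800/3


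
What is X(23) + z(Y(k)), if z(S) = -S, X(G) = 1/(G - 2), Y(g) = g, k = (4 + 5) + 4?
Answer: -272/21 ≈ -12.952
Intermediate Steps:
k = 13 (k = 9 + 4 = 13)
X(G) = 1/(-2 + G)
X(23) + z(Y(k)) = 1/(-2 + 23) - 1*13 = 1/21 - 13 = -272/21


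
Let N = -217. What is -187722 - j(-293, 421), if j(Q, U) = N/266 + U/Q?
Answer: -2090071667/11134 ≈ -1.8772e+5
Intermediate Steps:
j(Q, U) = -31/38 + U/Q (j(Q, U) = -217/266 + U/Q = -217*1/266 + U/Q = -31/38 + U/Q)
-187722 - j(-293, 421) = -187722 - (-31/38 + 421/(-293)) = -187722 - (-31/38 + 421*(-1/293)) = -187722 - (-31/38 - 421/293) = -187722 - 1*(-25081/11134) = -187722 + 25081/11134 = -2090071667/11134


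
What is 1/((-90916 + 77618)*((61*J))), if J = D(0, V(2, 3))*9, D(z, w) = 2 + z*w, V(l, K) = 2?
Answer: -1/14601204 ≈ -6.8487e-8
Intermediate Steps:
D(z, w) = 2 + w*z
J = 18 (J = (2 + 2*0)*9 = (2 + 0)*9 = 2*9 = 18)
1/((-90916 + 77618)*((61*J))) = 1/((-90916 + 77618)*((61*18))) = 1/(-13298*1098) = -1/13298*1/1098 = -1/14601204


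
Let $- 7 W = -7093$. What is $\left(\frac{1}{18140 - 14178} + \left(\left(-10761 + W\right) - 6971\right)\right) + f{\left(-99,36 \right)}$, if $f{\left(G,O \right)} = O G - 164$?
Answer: $- \frac{81009881}{3962} \approx -20447.0$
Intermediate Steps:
$W = \frac{7093}{7}$ ($W = \left(- \frac{1}{7}\right) \left(-7093\right) = \frac{7093}{7} \approx 1013.3$)
$f{\left(G,O \right)} = -164 + G O$ ($f{\left(G,O \right)} = G O - 164 = -164 + G O$)
$\left(\frac{1}{18140 - 14178} + \left(\left(-10761 + W\right) - 6971\right)\right) + f{\left(-99,36 \right)} = \left(\frac{1}{18140 - 14178} + \left(\left(-10761 + \frac{7093}{7}\right) - 6971\right)\right) - 3728 = \left(\frac{1}{3962} - \frac{117031}{7}\right) - 3728 = - \frac{66239545}{3962} - 3728 = - \frac{81009881}{3962}$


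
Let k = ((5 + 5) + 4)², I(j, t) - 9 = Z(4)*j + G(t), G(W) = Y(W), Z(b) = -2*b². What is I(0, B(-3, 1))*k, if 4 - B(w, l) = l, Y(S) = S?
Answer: 2352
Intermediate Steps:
G(W) = W
B(w, l) = 4 - l
I(j, t) = 9 + t - 32*j (I(j, t) = 9 + ((-2*4²)*j + t) = 9 + ((-2*16)*j + t) = 9 + (-32*j + t) = 9 + (t - 32*j) = 9 + t - 32*j)
k = 196 (k = (10 + 4)² = 14² = 196)
I(0, B(-3, 1))*k = (9 + (4 - 1*1) - 32*0)*196 = (9 + (4 - 1) + 0)*196 = (9 + 3 + 0)*196 = 12*196 = 2352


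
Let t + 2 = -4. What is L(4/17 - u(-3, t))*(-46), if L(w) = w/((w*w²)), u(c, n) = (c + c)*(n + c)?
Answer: -6647/417698 ≈ -0.015913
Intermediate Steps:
t = -6 (t = -2 - 4 = -6)
u(c, n) = 2*c*(c + n) (u(c, n) = (2*c)*(c + n) = 2*c*(c + n))
L(w) = w⁻² (L(w) = w/(w³) = w/w³ = w⁻²)
L(4/17 - u(-3, t))*(-46) = -46/(4/17 - 2*(-3)*(-3 - 6))² = -46/(4*(1/17) - 2*(-3)*(-9))² = -46/(4/17 - 1*54)² = -46/(4/17 - 54)² = -46/(-914/17)² = (289/835396)*(-46) = -6647/417698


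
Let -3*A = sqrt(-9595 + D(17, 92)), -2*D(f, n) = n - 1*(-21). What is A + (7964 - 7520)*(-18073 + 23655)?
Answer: 2478408 - I*sqrt(38606)/6 ≈ 2.4784e+6 - 32.747*I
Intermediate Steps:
D(f, n) = -21/2 - n/2 (D(f, n) = -(n - 1*(-21))/2 = -(n + 21)/2 = -(21 + n)/2 = -21/2 - n/2)
A = -I*sqrt(38606)/6 (A = -sqrt(-9595 + (-21/2 - 1/2*92))/3 = -sqrt(-9595 + (-21/2 - 46))/3 = -sqrt(-9595 - 113/2)/3 = -I*sqrt(38606)/6 ≈ -32.747*I)
A + (7964 - 7520)*(-18073 + 23655) = -I*sqrt(38606)/6 + (7964 - 7520)*(-18073 + 23655) = -I*sqrt(38606)/6 + 444*5582 = -I*sqrt(38606)/6 + 2478408 = 2478408 - I*sqrt(38606)/6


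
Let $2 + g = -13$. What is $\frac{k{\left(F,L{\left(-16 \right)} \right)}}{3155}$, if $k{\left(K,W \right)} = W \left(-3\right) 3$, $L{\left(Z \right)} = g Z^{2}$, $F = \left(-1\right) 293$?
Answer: $\frac{6912}{631} \approx 10.954$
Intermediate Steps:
$g = -15$ ($g = -2 - 13 = -15$)
$F = -293$
$L{\left(Z \right)} = - 15 Z^{2}$
$k{\left(K,W \right)} = - 9 W$ ($k{\left(K,W \right)} = - 3 W 3 = - 9 W$)
$\frac{k{\left(F,L{\left(-16 \right)} \right)}}{3155} = \frac{\left(-9\right) \left(- 15 \left(-16\right)^{2}\right)}{3155} = - 9 \left(\left(-15\right) 256\right) \frac{1}{3155} = \left(-9\right) \left(-3840\right) \frac{1}{3155} = 34560 \cdot \frac{1}{3155} = \frac{6912}{631}$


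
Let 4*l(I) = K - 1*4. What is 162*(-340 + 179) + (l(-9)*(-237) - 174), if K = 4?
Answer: -26256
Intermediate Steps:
l(I) = 0 (l(I) = (4 - 1*4)/4 = (4 - 4)/4 = (1/4)*0 = 0)
162*(-340 + 179) + (l(-9)*(-237) - 174) = 162*(-340 + 179) + (0*(-237) - 174) = 162*(-161) + (0 - 174) = -26082 - 174 = -26256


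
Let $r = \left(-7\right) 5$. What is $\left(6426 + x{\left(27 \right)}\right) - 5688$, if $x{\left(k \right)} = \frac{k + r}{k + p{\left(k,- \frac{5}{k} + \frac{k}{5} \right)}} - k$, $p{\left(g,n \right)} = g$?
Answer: $\frac{19193}{27} \approx 710.85$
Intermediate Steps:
$r = -35$
$x{\left(k \right)} = - k + \frac{-35 + k}{2 k}$ ($x{\left(k \right)} = \frac{k - 35}{k + k} - k = \frac{-35 + k}{2 k} - k = - k + \frac{-35 + k}{2 k}$)
$\left(6426 + x{\left(27 \right)}\right) - 5688 = \left(6426 - \left(\frac{53}{2} + \frac{35}{54}\right)\right) - 5688 = \left(6426 - \frac{733}{27}\right) - 5688 = \frac{172769}{27} - 5688 = \frac{19193}{27}$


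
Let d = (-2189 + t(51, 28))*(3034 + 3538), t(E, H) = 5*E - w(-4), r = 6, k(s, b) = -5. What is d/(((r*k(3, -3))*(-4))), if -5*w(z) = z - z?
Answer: -1588781/15 ≈ -1.0592e+5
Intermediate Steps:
w(z) = 0 (w(z) = -(z - z)/5 = -⅕*0 = 0)
t(E, H) = 5*E (t(E, H) = 5*E - 1*0 = 5*E + 0 = 5*E)
d = -12710248 (d = (-2189 + 5*51)*(3034 + 3538) = (-2189 + 255)*6572 = -1934*6572 = -12710248)
d/(((r*k(3, -3))*(-4))) = -12710248/((6*(-5))*(-4)) = -12710248/((-30*(-4))) = -12710248/120 = -12710248*1/120 = -1588781/15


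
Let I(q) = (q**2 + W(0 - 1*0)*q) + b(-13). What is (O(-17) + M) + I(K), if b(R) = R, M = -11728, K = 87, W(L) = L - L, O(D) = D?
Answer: -4189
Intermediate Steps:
W(L) = 0
I(q) = -13 + q**2 (I(q) = (q**2 + 0*q) - 13 = (q**2 + 0) - 13 = q**2 - 13 = -13 + q**2)
(O(-17) + M) + I(K) = (-17 - 11728) + (-13 + 87**2) = -11745 + (-13 + 7569) = -11745 + 7556 = -4189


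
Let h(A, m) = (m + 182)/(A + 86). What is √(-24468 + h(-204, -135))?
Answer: I*√340697978/118 ≈ 156.42*I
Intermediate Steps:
h(A, m) = (182 + m)/(86 + A)
√(-24468 + h(-204, -135)) = √(-24468 + (182 - 135)/(86 - 204)) = √(-24468 + 47/(-118)) = √(-24468 - 1/118*47) = √(-24468 - 47/118) = √(-2887271/118) = I*√340697978/118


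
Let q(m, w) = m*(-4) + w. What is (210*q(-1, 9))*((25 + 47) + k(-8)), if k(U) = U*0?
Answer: 196560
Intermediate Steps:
k(U) = 0
q(m, w) = w - 4*m (q(m, w) = -4*m + w = w - 4*m)
(210*q(-1, 9))*((25 + 47) + k(-8)) = (210*(9 - 4*(-1)))*((25 + 47) + 0) = (210*(9 + 4))*(72 + 0) = (210*13)*72 = 2730*72 = 196560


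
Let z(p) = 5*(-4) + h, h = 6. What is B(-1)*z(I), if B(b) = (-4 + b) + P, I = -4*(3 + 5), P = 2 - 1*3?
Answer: 84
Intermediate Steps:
P = -1 (P = 2 - 3 = -1)
I = -32 (I = -4*8 = -32)
z(p) = -14 (z(p) = 5*(-4) + 6 = -20 + 6 = -14)
B(b) = -5 + b (B(b) = (-4 + b) - 1 = -5 + b)
B(-1)*z(I) = (-5 - 1)*(-14) = -6*(-14) = 84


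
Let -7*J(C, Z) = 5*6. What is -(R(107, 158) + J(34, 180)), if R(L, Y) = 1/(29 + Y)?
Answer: 5603/1309 ≈ 4.2804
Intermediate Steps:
J(C, Z) = -30/7 (J(C, Z) = -5*6/7 = -⅐*30 = -30/7)
-(R(107, 158) + J(34, 180)) = -(1/(29 + 158) - 30/7) = -(1/187 - 30/7) = -1*(-5603/1309) = 5603/1309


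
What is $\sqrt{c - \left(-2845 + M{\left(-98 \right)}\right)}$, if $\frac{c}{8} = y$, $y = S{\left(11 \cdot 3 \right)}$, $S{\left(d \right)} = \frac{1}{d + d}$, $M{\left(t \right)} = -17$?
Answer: $\frac{5 \sqrt{124674}}{33} \approx 53.499$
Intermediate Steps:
$S{\left(d \right)} = \frac{1}{2 d}$
$y = \frac{1}{66}$ ($y = \frac{1}{2 \cdot 11 \cdot 3} = \frac{1}{2 \cdot 33} = \frac{1}{2} \cdot \frac{1}{33} = \frac{1}{66} \approx 0.015152$)
$c = \frac{4}{33}$ ($c = 8 \cdot \frac{1}{66} = \frac{4}{33} \approx 0.12121$)
$\sqrt{c - \left(-2845 + M{\left(-98 \right)}\right)} = \sqrt{\frac{4}{33} + \left(2845 - -17\right)} = \sqrt{\frac{4}{33} + \left(2845 + 17\right)} = \sqrt{\frac{4}{33} + 2862} = \sqrt{\frac{94450}{33}} = \frac{5 \sqrt{124674}}{33}$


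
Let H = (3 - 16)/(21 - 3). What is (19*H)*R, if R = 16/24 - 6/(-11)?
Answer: -4940/297 ≈ -16.633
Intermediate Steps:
H = -13/18 ≈ -0.72222
R = 40/33 (R = 16*(1/24) - 6*(-1/11) = ⅔ + 6/11 = 40/33 ≈ 1.2121)
(19*H)*R = (19*(-13/18))*(40/33) = -247/18*40/33 = -4940/297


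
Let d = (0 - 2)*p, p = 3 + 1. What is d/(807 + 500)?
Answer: -8/1307 ≈ -0.0061209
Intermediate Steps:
p = 4
d = -8 (d = (0 - 2)*4 = -2*4 = -8)
d/(807 + 500) = -8/(807 + 500) = -8/1307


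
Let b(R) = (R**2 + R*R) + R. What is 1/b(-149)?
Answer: 1/44253 ≈ 2.2597e-5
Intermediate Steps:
b(R) = R + 2*R**2 (b(R) = (R**2 + R**2) + R = 2*R**2 + R = R + 2*R**2)
1/b(-149) = 1/(-149*(1 + 2*(-149))) = 1/(-149*(1 - 298)) = 1/(-149*(-297)) = 1/44253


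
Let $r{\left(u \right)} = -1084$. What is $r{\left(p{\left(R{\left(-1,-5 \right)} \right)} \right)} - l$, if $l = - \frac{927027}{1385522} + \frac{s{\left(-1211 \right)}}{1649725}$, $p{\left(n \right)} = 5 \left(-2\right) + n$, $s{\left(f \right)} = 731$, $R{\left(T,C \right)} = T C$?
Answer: $- \frac{2476203298290807}{2285730281450} \approx -1083.3$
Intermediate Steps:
$R{\left(T,C \right)} = C T$
$p{\left(n \right)} = -10 + n$
$l = - \frac{1528326800993}{2285730281450}$ ($l = - \frac{927027}{1385522} + \frac{731}{1649725} = - \frac{1528326800993}{2285730281450} \approx -0.66864$)
$r{\left(p{\left(R{\left(-1,-5 \right)} \right)} \right)} - l = -1084 - - \frac{1528326800993}{2285730281450} = -1084 + \frac{1528326800993}{2285730281450} = - \frac{2476203298290807}{2285730281450}$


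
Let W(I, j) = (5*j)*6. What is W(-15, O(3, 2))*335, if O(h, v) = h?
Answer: 30150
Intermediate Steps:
W(I, j) = 30*j
W(-15, O(3, 2))*335 = (30*3)*335 = 90*335 = 30150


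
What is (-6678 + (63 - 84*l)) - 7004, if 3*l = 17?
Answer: -14095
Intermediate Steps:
l = 17/3 (l = (⅓)*17 = 17/3 ≈ 5.6667)
(-6678 + (63 - 84*l)) - 7004 = (-6678 + (63 - 84*17/3)) - 7004 = (-6678 + (63 - 476)) - 7004 = (-6678 - 413) - 7004 = -7091 - 7004 = -14095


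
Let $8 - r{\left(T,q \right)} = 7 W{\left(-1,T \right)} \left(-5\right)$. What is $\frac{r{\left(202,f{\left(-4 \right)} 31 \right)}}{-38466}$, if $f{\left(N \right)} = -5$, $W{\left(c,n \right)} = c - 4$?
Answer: $\frac{167}{38466} \approx 0.0043415$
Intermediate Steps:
$W{\left(c,n \right)} = -4 + c$ ($W{\left(c,n \right)} = c - 4 = -4 + c$)
$r{\left(T,q \right)} = -167$ ($r{\left(T,q \right)} = 8 - 7 \left(-4 - 1\right) \left(-5\right) = 8 - 7 \left(-5\right) \left(-5\right) = 8 - \left(-35\right) \left(-5\right) = 8 - 175 = -167$)
$\frac{r{\left(202,f{\left(-4 \right)} 31 \right)}}{-38466} = - \frac{167}{-38466} = \left(-167\right) \left(- \frac{1}{38466}\right) = \frac{167}{38466}$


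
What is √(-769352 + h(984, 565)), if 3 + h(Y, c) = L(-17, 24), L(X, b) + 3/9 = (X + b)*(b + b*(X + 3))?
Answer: I*√6943854/3 ≈ 878.37*I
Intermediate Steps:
L(X, b) = -⅓ + (X + b)*(b + b*(3 + X)) (L(X, b) = -⅓ + (X + b)*(b + b*(X + 3)) = -⅓ + (X + b)*(b + b*(3 + X)))
h(Y, c) = -6562/3 (h(Y, c) = -3 + (-⅓ + 4*24² - 17*24² + 24*(-17)² + 4*(-17)*24) = -3 + (-⅓ + 4*576 - 17*576 + 24*289 - 1632) = -3 + (-⅓ + 2304 - 9792 + 6936 - 1632) = -3 - 6553/3 = -6562/3)
√(-769352 + h(984, 565)) = √(-769352 - 6562/3) = √(-2314618/3) = I*√6943854/3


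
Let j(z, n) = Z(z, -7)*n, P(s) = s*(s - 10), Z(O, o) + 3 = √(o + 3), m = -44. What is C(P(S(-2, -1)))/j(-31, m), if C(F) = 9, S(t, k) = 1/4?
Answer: 27/572 + 9*I/286 ≈ 0.047203 + 0.031469*I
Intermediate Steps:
S(t, k) = ¼
Z(O, o) = -3 + √(3 + o) (Z(O, o) = -3 + √(o + 3) = -3 + √(3 + o))
P(s) = s*(-10 + s)
j(z, n) = n*(-3 + 2*I) (j(z, n) = (-3 + √(3 - 7))*n = (-3 + √(-4))*n = (-3 + 2*I)*n = n*(-3 + 2*I))
C(P(S(-2, -1)))/j(-31, m) = 9/((-44*(-3 + 2*I))) = 9/(132 - 88*I) = 9*((132 + 88*I)/25168) = 9*(132 + 88*I)/25168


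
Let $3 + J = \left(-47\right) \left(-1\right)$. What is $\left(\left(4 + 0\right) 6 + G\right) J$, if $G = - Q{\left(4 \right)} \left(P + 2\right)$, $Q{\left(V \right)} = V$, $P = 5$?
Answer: $-176$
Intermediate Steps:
$G = -28$ ($G = - 4 \left(5 + 2\right) = - 4 \cdot 7 = \left(-1\right) 28 = -28$)
$J = 44$ ($J = -3 - -47 = -3 + 47 = 44$)
$\left(\left(4 + 0\right) 6 + G\right) J = \left(\left(4 + 0\right) 6 - 28\right) 44 = \left(4 \cdot 6 - 28\right) 44 = \left(24 - 28\right) 44 = \left(-4\right) 44 = -176$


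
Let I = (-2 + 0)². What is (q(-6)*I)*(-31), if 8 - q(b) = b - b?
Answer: -992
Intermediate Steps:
I = 4 (I = (-2)² = 4)
q(b) = 8 (q(b) = 8 - (b - b) = 8 - 1*0 = 8 + 0 = 8)
(q(-6)*I)*(-31) = (8*4)*(-31) = 32*(-31) = -992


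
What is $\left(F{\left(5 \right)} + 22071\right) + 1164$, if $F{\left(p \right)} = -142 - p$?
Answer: $23088$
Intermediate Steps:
$\left(F{\left(5 \right)} + 22071\right) + 1164 = \left(\left(-142 - 5\right) + 22071\right) + 1164 = \left(-147 + 22071\right) + 1164 = 21924 + 1164 = 23088$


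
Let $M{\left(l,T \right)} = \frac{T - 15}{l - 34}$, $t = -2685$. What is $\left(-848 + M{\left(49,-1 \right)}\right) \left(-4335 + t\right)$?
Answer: $5960448$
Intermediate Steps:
$M{\left(l,T \right)} = \frac{-15 + T}{-34 + l}$
$\left(-848 + M{\left(49,-1 \right)}\right) \left(-4335 + t\right) = \left(-848 + \frac{-15 - 1}{-34 + 49}\right) \left(-4335 - 2685\right) = \left(-848 + \frac{1}{15} \left(-16\right)\right) \left(-7020\right) = \left(-848 - \frac{16}{15}\right) \left(-7020\right) = \left(- \frac{12736}{15}\right) \left(-7020\right) = 5960448$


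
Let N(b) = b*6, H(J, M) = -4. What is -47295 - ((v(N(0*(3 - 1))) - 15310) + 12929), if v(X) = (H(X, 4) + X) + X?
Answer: -44910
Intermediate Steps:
N(b) = 6*b
v(X) = -4 + 2*X (v(X) = (-4 + X) + X = -4 + 2*X)
-47295 - ((v(N(0*(3 - 1))) - 15310) + 12929) = -47295 - (((-4 + 2*(6*(0*(3 - 1)))) - 15310) + 12929) = -47295 - (((-4 + 2*(6*(0*2))) - 15310) + 12929) = -47295 - (((-4 + 2*(6*0)) - 15310) + 12929) = -47295 - (((-4 + 2*0) - 15310) + 12929) = -47295 - (((-4 + 0) - 15310) + 12929) = -47295 - ((-4 - 15310) + 12929) = -47295 - (-15314 + 12929) = -47295 - 1*(-2385) = -47295 + 2385 = -44910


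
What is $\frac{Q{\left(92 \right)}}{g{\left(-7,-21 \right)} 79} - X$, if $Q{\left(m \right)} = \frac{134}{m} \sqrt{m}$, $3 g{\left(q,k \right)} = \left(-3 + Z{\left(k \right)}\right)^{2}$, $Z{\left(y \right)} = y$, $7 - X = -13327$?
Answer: $-13334 + \frac{67 \sqrt{23}}{348864} \approx -13334.0$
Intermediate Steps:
$X = 13334$ ($X = 7 - -13327 = 7 + 13327 = 13334$)
$g{\left(q,k \right)} = \frac{\left(-3 + k\right)^{2}}{3}$
$Q{\left(m \right)} = \frac{134}{\sqrt{m}}$
$\frac{Q{\left(92 \right)}}{g{\left(-7,-21 \right)} 79} - X = \frac{134 \frac{1}{\sqrt{92}}}{\frac{\left(-3 - 21\right)^{2}}{3} \cdot 79} - 13334 = \frac{134 \frac{\sqrt{23}}{46}}{\frac{\left(-24\right)^{2}}{3} \cdot 79} - 13334 = \frac{\frac{67}{23} \sqrt{23}}{\frac{1}{3} \cdot 576 \cdot 79} - 13334 = \frac{\frac{67}{23} \sqrt{23}}{192 \cdot 79} - 13334 = \frac{\frac{67}{23} \sqrt{23}}{15168} - 13334 = \frac{67 \sqrt{23}}{23} \cdot \frac{1}{15168} - 13334 = \frac{67 \sqrt{23}}{348864} - 13334 = -13334 + \frac{67 \sqrt{23}}{348864}$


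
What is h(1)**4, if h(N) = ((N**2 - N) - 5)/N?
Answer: 625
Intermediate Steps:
h(N) = (-5 + N**2 - N)/N
h(1)**4 = (-1 + 1 - 5/1)**4 = (-1 + 1 - 5*1)**4 = (-1 + 1 - 5)**4 = (-5)**4 = 625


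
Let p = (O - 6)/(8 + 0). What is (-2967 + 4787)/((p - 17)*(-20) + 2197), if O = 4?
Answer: 910/1271 ≈ 0.71597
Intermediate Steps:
p = -1/4 (p = (4 - 6)/(8 + 0) = -2/8 = -2*1/8 = -1/4 ≈ -0.25000)
(-2967 + 4787)/((p - 17)*(-20) + 2197) = (-2967 + 4787)/((-1/4 - 17)*(-20) + 2197) = 1820/(-69/4*(-20) + 2197) = 1820/(345 + 2197) = 1820/2542 = 1820*(1/2542) = 910/1271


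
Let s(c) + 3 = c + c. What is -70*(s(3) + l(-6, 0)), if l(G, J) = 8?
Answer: -770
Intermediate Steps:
s(c) = -3 + 2*c (s(c) = -3 + (c + c) = -3 + 2*c)
-70*(s(3) + l(-6, 0)) = -70*((-3 + 2*3) + 8) = -70*((-3 + 6) + 8) = -70*(3 + 8) = -70*11 = -770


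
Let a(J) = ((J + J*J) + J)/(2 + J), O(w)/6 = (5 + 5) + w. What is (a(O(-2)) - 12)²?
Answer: 1296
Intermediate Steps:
O(w) = 60 + 6*w (O(w) = 6*((5 + 5) + w) = 6*(10 + w) = 60 + 6*w)
a(J) = (J² + 2*J)/(2 + J) (a(J) = ((J + J²) + J)/(2 + J) = (J² + 2*J)/(2 + J))
(a(O(-2)) - 12)² = ((60 + 6*(-2)) - 12)² = ((60 - 12) - 12)² = (48 - 12)² = 36² = 1296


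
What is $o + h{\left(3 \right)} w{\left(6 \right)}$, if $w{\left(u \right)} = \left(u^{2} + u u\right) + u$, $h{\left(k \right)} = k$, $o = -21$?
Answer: $213$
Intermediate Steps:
$w{\left(u \right)} = u + 2 u^{2}$ ($w{\left(u \right)} = \left(u^{2} + u^{2}\right) + u = 2 u^{2} + u = u + 2 u^{2}$)
$o + h{\left(3 \right)} w{\left(6 \right)} = -21 + 3 \cdot 6 \left(1 + 2 \cdot 6\right) = -21 + 3 \cdot 6 \left(1 + 12\right) = -21 + 3 \cdot 6 \cdot 13 = -21 + 3 \cdot 78 = -21 + 234 = 213$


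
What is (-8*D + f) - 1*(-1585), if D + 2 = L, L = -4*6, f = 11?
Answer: 1804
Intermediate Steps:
L = -24
D = -26 (D = -2 - 24 = -26)
(-8*D + f) - 1*(-1585) = (-8*(-26) + 11) - 1*(-1585) = (208 + 11) + 1585 = 219 + 1585 = 1804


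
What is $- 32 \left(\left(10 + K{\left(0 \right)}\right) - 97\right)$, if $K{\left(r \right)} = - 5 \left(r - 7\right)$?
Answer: $1664$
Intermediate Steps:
$K{\left(r \right)} = 35 - 5 r$ ($K{\left(r \right)} = - 5 \left(-7 + r\right) = 35 - 5 r$)
$- 32 \left(\left(10 + K{\left(0 \right)}\right) - 97\right) = - 32 \left(\left(10 + \left(35 - 0\right)\right) - 97\right) = - 32 \left(\left(10 + \left(35 + 0\right)\right) - 97\right) = - 32 \left(\left(10 + 35\right) - 97\right) = - 32 \left(45 - 97\right) = \left(-32\right) \left(-52\right) = 1664$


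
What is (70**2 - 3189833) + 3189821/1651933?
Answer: -5261292735668/1651933 ≈ -3.1849e+6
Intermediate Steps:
(70**2 - 3189833) + 3189821/1651933 = (4900 - 3189833) + 3189821*(1/1651933) = -3184933 + 3189821/1651933 = -5261292735668/1651933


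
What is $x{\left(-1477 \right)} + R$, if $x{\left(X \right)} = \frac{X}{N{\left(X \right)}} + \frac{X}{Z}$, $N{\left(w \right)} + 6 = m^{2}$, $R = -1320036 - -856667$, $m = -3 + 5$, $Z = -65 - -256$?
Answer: $- \frac{176727805}{382} \approx -4.6264 \cdot 10^{5}$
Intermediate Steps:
$Z = 191$ ($Z = -65 + 256 = 191$)
$m = 2$
$R = -463369$ ($R = -1320036 + 856667 = -463369$)
$N{\left(w \right)} = -2$ ($N{\left(w \right)} = -6 + 2^{2} = -6 + 4 = -2$)
$x{\left(X \right)} = - \frac{189 X}{382}$ ($x{\left(X \right)} = \frac{X}{-2} + \frac{X}{191} = X \left(- \frac{1}{2}\right) + X \frac{1}{191} = - \frac{X}{2} + \frac{X}{191} = - \frac{189 X}{382}$)
$x{\left(-1477 \right)} + R = \left(- \frac{189}{382}\right) \left(-1477\right) - 463369 = \frac{279153}{382} - 463369 = - \frac{176727805}{382}$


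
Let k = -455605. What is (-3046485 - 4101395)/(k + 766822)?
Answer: -7147880/311217 ≈ -22.967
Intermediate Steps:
(-3046485 - 4101395)/(k + 766822) = (-3046485 - 4101395)/(-455605 + 766822) = -7147880/311217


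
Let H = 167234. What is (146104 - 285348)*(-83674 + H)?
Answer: -11635228640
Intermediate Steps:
(146104 - 285348)*(-83674 + H) = (146104 - 285348)*(-83674 + 167234) = -139244*83560 = -11635228640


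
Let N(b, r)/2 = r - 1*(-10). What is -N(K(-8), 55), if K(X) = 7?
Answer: -130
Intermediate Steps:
N(b, r) = 20 + 2*r (N(b, r) = 2*(r - 1*(-10)) = 2*(r + 10) = 2*(10 + r) = 20 + 2*r)
-N(K(-8), 55) = -(20 + 2*55) = -(20 + 110) = -1*130 = -130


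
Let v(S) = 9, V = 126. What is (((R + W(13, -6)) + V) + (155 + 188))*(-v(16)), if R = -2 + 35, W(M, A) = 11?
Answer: -4617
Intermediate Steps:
R = 33
(((R + W(13, -6)) + V) + (155 + 188))*(-v(16)) = (((33 + 11) + 126) + (155 + 188))*(-1*9) = ((44 + 126) + 343)*(-9) = (170 + 343)*(-9) = 513*(-9) = -4617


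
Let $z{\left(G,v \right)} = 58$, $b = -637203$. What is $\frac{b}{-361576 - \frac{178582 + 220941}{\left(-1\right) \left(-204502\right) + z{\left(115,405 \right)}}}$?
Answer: $\frac{6206964080}{3522113623} \approx 1.7623$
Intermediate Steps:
$\frac{b}{-361576 - \frac{178582 + 220941}{\left(-1\right) \left(-204502\right) + z{\left(115,405 \right)}}} = - \frac{637203}{-361576 - \frac{178582 + 220941}{\left(-1\right) \left(-204502\right) + 58}} = - \frac{637203}{-361576 - \frac{399523}{204502 + 58}} = - \frac{637203}{-361576 - \frac{399523}{204560}} = - \frac{637203}{- \frac{73964386083}{204560}} = \left(-637203\right) \left(- \frac{204560}{73964386083}\right) = \frac{6206964080}{3522113623}$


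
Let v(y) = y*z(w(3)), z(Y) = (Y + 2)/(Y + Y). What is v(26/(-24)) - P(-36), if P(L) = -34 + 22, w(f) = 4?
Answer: 179/16 ≈ 11.188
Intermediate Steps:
z(Y) = (2 + Y)/(2*Y) (z(Y) = (2 + Y)/((2*Y)) = (2 + Y)*(1/(2*Y)) = (2 + Y)/(2*Y))
v(y) = 3*y/4 (v(y) = y*((½)*(2 + 4)/4) = y*((½)*(¼)*6) = y*(¾) = 3*y/4)
P(L) = -12
v(26/(-24)) - P(-36) = 3*(26/(-24))/4 - 1*(-12) = 3*(26*(-1/24))/4 + 12 = (¾)*(-13/12) + 12 = -13/16 + 12 = 179/16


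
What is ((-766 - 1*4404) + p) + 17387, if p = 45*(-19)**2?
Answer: 28462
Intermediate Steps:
p = 16245 (p = 45*361 = 16245)
((-766 - 1*4404) + p) + 17387 = ((-766 - 1*4404) + 16245) + 17387 = ((-766 - 4404) + 16245) + 17387 = (-5170 + 16245) + 17387 = 11075 + 17387 = 28462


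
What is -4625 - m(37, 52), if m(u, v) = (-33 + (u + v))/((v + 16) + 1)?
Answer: -319181/69 ≈ -4625.8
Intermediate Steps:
m(u, v) = (-33 + u + v)/(17 + v) (m(u, v) = (-33 + u + v)/((16 + v) + 1) = (-33 + u + v)/(17 + v))
-4625 - m(37, 52) = -4625 - (-33 + 37 + 52)/(17 + 52) = -4625 - 56/69 = -319181/69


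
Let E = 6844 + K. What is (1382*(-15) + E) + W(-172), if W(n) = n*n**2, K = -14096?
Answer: -5116430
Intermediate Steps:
E = -7252 (E = 6844 - 14096 = -7252)
W(n) = n**3
(1382*(-15) + E) + W(-172) = (1382*(-15) - 7252) + (-172)**3 = (-20730 - 7252) - 5088448 = -27982 - 5088448 = -5116430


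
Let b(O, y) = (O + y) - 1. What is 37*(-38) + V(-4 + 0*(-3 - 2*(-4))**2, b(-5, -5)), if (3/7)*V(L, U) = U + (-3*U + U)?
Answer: -4141/3 ≈ -1380.3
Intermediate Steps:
b(O, y) = -1 + O + y
V(L, U) = -7*U/3 (V(L, U) = 7*(U + (-3*U + U))/3 = 7*(U - 2*U)/3 = 7*(-U)/3 = -7*U/3)
37*(-38) + V(-4 + 0*(-3 - 2*(-4))**2, b(-5, -5)) = 37*(-38) - 7*(-1 - 5 - 5)/3 = -1406 - 7/3*(-11) = -1406 + 77/3 = -4141/3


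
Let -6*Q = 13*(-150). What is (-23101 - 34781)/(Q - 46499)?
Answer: 28941/23087 ≈ 1.2536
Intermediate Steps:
Q = 325 (Q = -13*(-150)/6 = -1/6*(-1950) = 325)
(-23101 - 34781)/(Q - 46499) = (-23101 - 34781)/(325 - 46499) = -57882/(-46174) = -57882*(-1/46174) = 28941/23087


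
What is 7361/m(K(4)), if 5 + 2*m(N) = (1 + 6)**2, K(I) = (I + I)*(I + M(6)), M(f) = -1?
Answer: 7361/22 ≈ 334.59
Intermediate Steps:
K(I) = 2*I*(-1 + I) (K(I) = (I + I)*(I - 1) = (2*I)*(-1 + I) = 2*I*(-1 + I))
m(N) = 22 (m(N) = -5/2 + (1 + 6)**2/2 = -5/2 + (1/2)*7**2 = -5/2 + (1/2)*49 = -5/2 + 49/2 = 22)
7361/m(K(4)) = 7361/22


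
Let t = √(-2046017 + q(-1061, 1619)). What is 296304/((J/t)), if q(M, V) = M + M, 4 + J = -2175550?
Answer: -444456*I*√227571/1087777 ≈ -194.92*I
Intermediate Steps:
J = -2175554 (J = -4 - 2175550 = -2175554)
q(M, V) = 2*M
t = 3*I*√227571 (t = √(-2046017 + 2*(-1061)) = √(-2046017 - 2122) = √(-2048139) = 3*I*√227571 ≈ 1431.1*I)
296304/((J/t)) = 296304/((-2175554*(-I*√227571/682713))) = 296304/((-(-2175554)*I*√227571/682713)) = 296304/((2175554*I*√227571/682713)) = 296304*(-3*I*√227571/2175554) = -444456*I*√227571/1087777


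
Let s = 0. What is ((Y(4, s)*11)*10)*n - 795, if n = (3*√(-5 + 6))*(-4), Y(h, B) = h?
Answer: -6075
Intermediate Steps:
n = -12 (n = (3*√1)*(-4) = (3*1)*(-4) = 3*(-4) = -12)
((Y(4, s)*11)*10)*n - 795 = ((4*11)*10)*(-12) - 795 = (44*10)*(-12) - 795 = 440*(-12) - 795 = -5280 - 795 = -6075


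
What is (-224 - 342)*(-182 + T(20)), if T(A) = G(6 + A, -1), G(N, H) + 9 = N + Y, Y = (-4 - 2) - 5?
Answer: 99616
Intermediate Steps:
Y = -11 (Y = -6 - 5 = -11)
G(N, H) = -20 + N (G(N, H) = -9 + (N - 11) = -9 + (-11 + N) = -20 + N)
T(A) = -14 + A (T(A) = -20 + (6 + A) = -14 + A)
(-224 - 342)*(-182 + T(20)) = (-224 - 342)*(-182 + (-14 + 20)) = -566*(-182 + 6) = -566*(-176) = 99616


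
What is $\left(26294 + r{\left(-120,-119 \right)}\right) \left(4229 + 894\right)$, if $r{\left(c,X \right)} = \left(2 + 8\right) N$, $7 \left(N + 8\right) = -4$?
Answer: $\frac{939855334}{7} \approx 1.3427 \cdot 10^{8}$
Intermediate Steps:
$N = - \frac{60}{7}$ ($N = -8 + \frac{1}{7} \left(-4\right) = -8 - \frac{4}{7} = - \frac{60}{7} \approx -8.5714$)
$r{\left(c,X \right)} = - \frac{600}{7}$ ($r{\left(c,X \right)} = \left(2 + 8\right) \left(- \frac{60}{7}\right) = 10 \left(- \frac{60}{7}\right) = - \frac{600}{7}$)
$\left(26294 + r{\left(-120,-119 \right)}\right) \left(4229 + 894\right) = \left(26294 - \frac{600}{7}\right) \left(4229 + 894\right) = \frac{183458}{7} \cdot 5123 = \frac{939855334}{7}$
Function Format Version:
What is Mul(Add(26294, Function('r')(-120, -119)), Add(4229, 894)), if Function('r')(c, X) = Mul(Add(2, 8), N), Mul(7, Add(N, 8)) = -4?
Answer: Rational(939855334, 7) ≈ 1.3427e+8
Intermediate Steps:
N = Rational(-60, 7) (N = Add(-8, Mul(Rational(1, 7), -4)) = Add(-8, Rational(-4, 7)) = Rational(-60, 7) ≈ -8.5714)
Function('r')(c, X) = Rational(-600, 7) (Function('r')(c, X) = Mul(Add(2, 8), Rational(-60, 7)) = Mul(10, Rational(-60, 7)) = Rational(-600, 7))
Mul(Add(26294, Function('r')(-120, -119)), Add(4229, 894)) = Mul(Add(26294, Rational(-600, 7)), Add(4229, 894)) = Mul(Rational(183458, 7), 5123) = Rational(939855334, 7)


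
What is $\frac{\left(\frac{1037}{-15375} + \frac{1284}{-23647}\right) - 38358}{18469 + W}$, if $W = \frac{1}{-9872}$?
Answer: $- \frac{1286678008095344}{619520845120125} \approx -2.0769$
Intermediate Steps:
$W = - \frac{1}{9872} \approx -0.0001013$
$\frac{\left(\frac{1037}{-15375} + \frac{1284}{-23647}\right) - 38358}{18469 + W} = \frac{\left(\frac{1037}{-15375} + \frac{1284}{-23647}\right) - 38358}{18469 - \frac{1}{9872}} = \frac{\left(1037 \left(- \frac{1}{15375}\right) + 1284 \left(- \frac{1}{23647}\right)\right) - 38358}{\frac{182325967}{9872}} = \left(\left(- \frac{1037}{15375} - \frac{12}{221}\right) - 38358\right) \frac{9872}{182325967} = \left(- \frac{413677}{3397875} - 38358\right) \frac{9872}{182325967} = \left(- \frac{130336102927}{3397875}\right) \frac{9872}{182325967} = - \frac{1286678008095344}{619520845120125}$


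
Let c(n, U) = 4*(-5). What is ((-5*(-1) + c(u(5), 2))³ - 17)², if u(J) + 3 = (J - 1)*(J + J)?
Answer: 11505664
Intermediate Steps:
u(J) = -3 + 2*J*(-1 + J) (u(J) = -3 + (J - 1)*(J + J) = -3 + (-1 + J)*(2*J) = -3 + 2*J*(-1 + J))
c(n, U) = -20
((-5*(-1) + c(u(5), 2))³ - 17)² = ((-5*(-1) - 20)³ - 17)² = ((5 - 20)³ - 17)² = ((-15)³ - 17)² = (-3375 - 17)² = (-3392)² = 11505664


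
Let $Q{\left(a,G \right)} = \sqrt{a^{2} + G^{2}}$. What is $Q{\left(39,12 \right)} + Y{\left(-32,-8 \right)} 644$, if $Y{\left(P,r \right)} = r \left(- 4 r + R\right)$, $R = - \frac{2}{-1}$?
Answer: $-175168 + 3 \sqrt{185} \approx -1.7513 \cdot 10^{5}$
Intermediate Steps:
$R = 2$ ($R = \left(-2\right) \left(-1\right) = 2$)
$Y{\left(P,r \right)} = r \left(2 - 4 r\right)$ ($Y{\left(P,r \right)} = r \left(- 4 r + 2\right) = r \left(2 - 4 r\right)$)
$Q{\left(a,G \right)} = \sqrt{G^{2} + a^{2}}$
$Q{\left(39,12 \right)} + Y{\left(-32,-8 \right)} 644 = \sqrt{12^{2} + 39^{2}} + 2 \left(-8\right) \left(1 - -16\right) 644 = \sqrt{144 + 1521} + 2 \left(-8\right) \left(1 + 16\right) 644 = \sqrt{1665} + 2 \left(-8\right) 17 \cdot 644 = 3 \sqrt{185} - 175168 = -175168 + 3 \sqrt{185}$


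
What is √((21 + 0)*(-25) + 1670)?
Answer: √1145 ≈ 33.838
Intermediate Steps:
√((21 + 0)*(-25) + 1670) = √(21*(-25) + 1670) = √(-525 + 1670) = √1145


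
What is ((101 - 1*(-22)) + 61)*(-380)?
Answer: -69920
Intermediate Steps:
((101 - 1*(-22)) + 61)*(-380) = ((101 + 22) + 61)*(-380) = (123 + 61)*(-380) = 184*(-380) = -69920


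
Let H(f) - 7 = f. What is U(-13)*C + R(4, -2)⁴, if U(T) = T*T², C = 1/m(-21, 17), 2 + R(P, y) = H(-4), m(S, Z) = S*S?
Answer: -1756/441 ≈ -3.9819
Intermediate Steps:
m(S, Z) = S²
H(f) = 7 + f
R(P, y) = 1 (R(P, y) = -2 + (7 - 4) = -2 + 3 = 1)
C = 1/441 (C = 1/((-21)²) = 1/441 ≈ 0.0022676)
U(T) = T³
U(-13)*C + R(4, -2)⁴ = (-13)³*(1/441) + 1⁴ = -2197*1/441 + 1 = -2197/441 + 1 = -1756/441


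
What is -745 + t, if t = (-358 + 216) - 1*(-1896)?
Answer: 1009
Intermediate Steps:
t = 1754 (t = -142 + 1896 = 1754)
-745 + t = -745 + 1754 = 1009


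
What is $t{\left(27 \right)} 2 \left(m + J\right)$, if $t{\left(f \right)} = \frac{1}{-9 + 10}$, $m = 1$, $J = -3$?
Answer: $-4$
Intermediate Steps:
$t{\left(f \right)} = 1$ ($t{\left(f \right)} = 1^{-1} = 1$)
$t{\left(27 \right)} 2 \left(m + J\right) = 1 \cdot 2 \left(1 - 3\right) = 1 \cdot 2 \left(-2\right) = 1 \left(-4\right) = -4$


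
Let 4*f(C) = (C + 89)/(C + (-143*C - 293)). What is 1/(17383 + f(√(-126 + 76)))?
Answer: 101428509188/1763131006263273 - 82300*I*√2/1763131006263273 ≈ 5.7528e-5 - 6.6013e-11*I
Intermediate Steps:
f(C) = (89 + C)/(4*(-293 - 142*C)) (f(C) = ((C + 89)/(C + (-143*C - 293)))/4 = ((89 + C)/(C + (-293 - 143*C)))/4 = ((89 + C)/(-293 - 142*C))/4 = (89 + C)/(4*(-293 - 142*C)))
1/(17383 + f(√(-126 + 76))) = 1/(17383 + (-89 - √(-126 + 76))/(4*(293 + 142*√(-126 + 76)))) = 1/(17383 + (-89 - √(-50))/(4*(293 + 142*√(-50)))) = 1/(17383 + (-89 - 5*I*√2)/(4*(293 + 142*(5*I*√2)))) = 1/(17383 + (-89 - 5*I*√2)/(4*(293 + 710*I*√2)))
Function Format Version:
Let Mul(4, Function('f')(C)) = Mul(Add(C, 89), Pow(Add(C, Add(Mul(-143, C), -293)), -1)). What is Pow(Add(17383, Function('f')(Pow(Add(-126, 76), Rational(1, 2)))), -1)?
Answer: Add(Rational(101428509188, 1763131006263273), Mul(Rational(-82300, 1763131006263273), I, Pow(2, Rational(1, 2)))) ≈ Add(5.7528e-5, Mul(-6.6013e-11, I))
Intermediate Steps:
Function('f')(C) = Mul(Rational(1, 4), Pow(Add(-293, Mul(-142, C)), -1), Add(89, C)) (Function('f')(C) = Mul(Rational(1, 4), Mul(Add(C, 89), Pow(Add(C, Add(Mul(-143, C), -293)), -1))) = Mul(Rational(1, 4), Mul(Add(89, C), Pow(Add(C, Add(-293, Mul(-143, C))), -1))) = Mul(Rational(1, 4), Mul(Add(89, C), Pow(Add(-293, Mul(-142, C)), -1))) = Mul(Rational(1, 4), Mul(Pow(Add(-293, Mul(-142, C)), -1), Add(89, C))) = Mul(Rational(1, 4), Pow(Add(-293, Mul(-142, C)), -1), Add(89, C)))
Pow(Add(17383, Function('f')(Pow(Add(-126, 76), Rational(1, 2)))), -1) = Pow(Add(17383, Mul(Rational(1, 4), Pow(Add(293, Mul(142, Pow(Add(-126, 76), Rational(1, 2)))), -1), Add(-89, Mul(-1, Pow(Add(-126, 76), Rational(1, 2)))))), -1) = Pow(Add(17383, Mul(Rational(1, 4), Pow(Add(293, Mul(142, Pow(-50, Rational(1, 2)))), -1), Add(-89, Mul(-1, Pow(-50, Rational(1, 2)))))), -1) = Pow(Add(17383, Mul(Rational(1, 4), Pow(Add(293, Mul(142, Mul(5, I, Pow(2, Rational(1, 2))))), -1), Add(-89, Mul(-1, Mul(5, I, Pow(2, Rational(1, 2))))))), -1) = Pow(Add(17383, Mul(Rational(1, 4), Pow(Add(293, Mul(710, I, Pow(2, Rational(1, 2)))), -1), Add(-89, Mul(-5, I, Pow(2, Rational(1, 2)))))), -1)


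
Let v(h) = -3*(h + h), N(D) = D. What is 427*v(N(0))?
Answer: 0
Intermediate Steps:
v(h) = -6*h
427*v(N(0)) = 427*(-6*0) = 427*0 = 0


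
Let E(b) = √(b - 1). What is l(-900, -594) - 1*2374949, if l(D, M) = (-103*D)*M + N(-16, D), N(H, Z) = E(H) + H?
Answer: -57438765 + I*√17 ≈ -5.7439e+7 + 4.1231*I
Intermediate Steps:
E(b) = √(-1 + b)
N(H, Z) = H + √(-1 + H) (N(H, Z) = √(-1 + H) + H = H + √(-1 + H))
l(D, M) = -16 + I*√17 - 103*D*M (l(D, M) = (-103*D)*M + (-16 + √(-1 - 16)) = -103*D*M + (-16 + √(-17)) = -103*D*M + (-16 + I*√17) = -16 + I*√17 - 103*D*M)
l(-900, -594) - 1*2374949 = (-16 + I*√17 - 103*(-900)*(-594)) - 1*2374949 = (-16 + I*√17 - 55063800) - 2374949 = (-55063816 + I*√17) - 2374949 = -57438765 + I*√17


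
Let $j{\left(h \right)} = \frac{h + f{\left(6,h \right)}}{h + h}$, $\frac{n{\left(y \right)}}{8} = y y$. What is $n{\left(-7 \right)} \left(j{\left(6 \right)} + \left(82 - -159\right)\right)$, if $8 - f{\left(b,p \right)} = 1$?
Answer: $\frac{284690}{3} \approx 94897.0$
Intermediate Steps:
$f{\left(b,p \right)} = 7$ ($f{\left(b,p \right)} = 8 - 1 = 7$)
$n{\left(y \right)} = 8 y^{2}$ ($n{\left(y \right)} = 8 y y = 8 y^{2}$)
$j{\left(h \right)} = \frac{7 + h}{2 h}$ ($j{\left(h \right)} = \frac{h + 7}{h + h} = \frac{7 + h}{2 h}$)
$n{\left(-7 \right)} \left(j{\left(6 \right)} + \left(82 - -159\right)\right) = 8 \left(-7\right)^{2} \left(\frac{7 + 6}{2 \cdot 6} + \left(82 - -159\right)\right) = 8 \cdot 49 \left(\frac{1}{2} \cdot \frac{1}{6} \cdot 13 + \left(82 + 159\right)\right) = 392 \left(\frac{13}{12} + 241\right) = 392 \cdot \frac{2905}{12} = \frac{284690}{3}$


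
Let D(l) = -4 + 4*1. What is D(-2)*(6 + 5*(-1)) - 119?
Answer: -119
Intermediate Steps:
D(l) = 0 (D(l) = -4 + 4 = 0)
D(-2)*(6 + 5*(-1)) - 119 = 0*(6 + 5*(-1)) - 119 = 0*(6 - 5) - 119 = 0*1 - 119 = 0 - 119 = -119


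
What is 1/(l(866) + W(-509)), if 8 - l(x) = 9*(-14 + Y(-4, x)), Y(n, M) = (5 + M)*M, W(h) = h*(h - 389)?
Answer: -1/6331358 ≈ -1.5794e-7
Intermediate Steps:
W(h) = h*(-389 + h)
Y(n, M) = M*(5 + M)
l(x) = 134 - 9*x*(5 + x) (l(x) = 8 - 9*(-14 + x*(5 + x)) = 8 - (-126 + 9*x*(5 + x)) = 8 + (126 - 9*x*(5 + x)) = 134 - 9*x*(5 + x))
1/(l(866) + W(-509)) = 1/((134 - 9*866*(5 + 866)) - 509*(-389 - 509)) = 1/((134 - 9*866*871) - 509*(-898)) = 1/((134 - 6788574) + 457082) = 1/(-6788440 + 457082) = 1/(-6331358) = -1/6331358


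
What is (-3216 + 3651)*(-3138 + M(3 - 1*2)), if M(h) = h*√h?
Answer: -1364595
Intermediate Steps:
M(h) = h^(3/2)
(-3216 + 3651)*(-3138 + M(3 - 1*2)) = (-3216 + 3651)*(-3138 + (3 - 1*2)^(3/2)) = 435*(-3138 + (3 - 2)^(3/2)) = 435*(-3138 + 1^(3/2)) = 435*(-3138 + 1) = 435*(-3137) = -1364595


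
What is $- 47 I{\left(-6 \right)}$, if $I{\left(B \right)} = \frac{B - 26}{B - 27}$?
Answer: $- \frac{1504}{33} \approx -45.576$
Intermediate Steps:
$I{\left(B \right)} = \frac{-26 + B}{-27 + B}$
$- 47 I{\left(-6 \right)} = - 47 \frac{-26 - 6}{-27 - 6} = - 47 \frac{1}{-33} \left(-32\right) = - 47 \left(\left(- \frac{1}{33}\right) \left(-32\right)\right) = \left(-47\right) \frac{32}{33} = - \frac{1504}{33}$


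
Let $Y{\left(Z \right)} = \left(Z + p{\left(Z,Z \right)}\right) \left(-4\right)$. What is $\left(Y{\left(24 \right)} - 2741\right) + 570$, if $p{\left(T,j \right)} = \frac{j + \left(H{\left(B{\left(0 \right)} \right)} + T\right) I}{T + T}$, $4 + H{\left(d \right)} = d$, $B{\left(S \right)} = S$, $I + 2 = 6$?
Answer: $- \frac{6827}{3} \approx -2275.7$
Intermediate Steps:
$I = 4$ ($I = -2 + 6 = 4$)
$H{\left(d \right)} = -4 + d$
$p{\left(T,j \right)} = \frac{-16 + j + 4 T}{2 T}$ ($p{\left(T,j \right)} = \frac{j + \left(\left(-4 + 0\right) + T\right) 4}{T + T} = \frac{j + \left(-4 + T\right) 4}{2 T} = \left(j + \left(-16 + 4 T\right)\right) \frac{1}{2 T} = \left(-16 + j + 4 T\right) \frac{1}{2 T} = \frac{-16 + j + 4 T}{2 T}$)
$Y{\left(Z \right)} = - 4 Z - \frac{2 \left(-16 + 5 Z\right)}{Z}$ ($Y{\left(Z \right)} = \left(Z + \frac{-16 + Z + 4 Z}{2 Z}\right) \left(-4\right) = \left(Z + \frac{-16 + 5 Z}{2 Z}\right) \left(-4\right) = - 4 Z - \frac{2 \left(-16 + 5 Z\right)}{Z}$)
$\left(Y{\left(24 \right)} - 2741\right) + 570 = \left(\left(-10 - 96 + \frac{32}{24}\right) - 2741\right) + 570 = \left(\left(-10 - 96 + 32 \cdot \frac{1}{24}\right) - 2741\right) + 570 = \left(\left(-10 - 96 + \frac{4}{3}\right) - 2741\right) + 570 = \left(- \frac{314}{3} - 2741\right) + 570 = - \frac{8537}{3} + 570 = - \frac{6827}{3}$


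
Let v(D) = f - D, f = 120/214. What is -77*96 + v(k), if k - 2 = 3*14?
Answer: -795592/107 ≈ -7435.4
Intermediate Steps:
f = 60/107 (f = 120*(1/214) = 60/107 ≈ 0.56075)
k = 44 (k = 2 + 3*14 = 2 + 42 = 44)
v(D) = 60/107 - D
-77*96 + v(k) = -77*96 + (60/107 - 1*44) = -7392 + (60/107 - 44) = -7392 - 4648/107 = -795592/107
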